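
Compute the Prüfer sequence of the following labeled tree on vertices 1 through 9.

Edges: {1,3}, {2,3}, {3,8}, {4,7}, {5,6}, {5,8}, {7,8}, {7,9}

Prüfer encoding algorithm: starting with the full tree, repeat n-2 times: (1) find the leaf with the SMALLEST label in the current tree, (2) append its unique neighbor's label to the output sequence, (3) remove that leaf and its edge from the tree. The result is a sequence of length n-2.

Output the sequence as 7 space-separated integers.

Answer: 3 3 8 7 5 8 7

Derivation:
Step 1: leaves = {1,2,4,6,9}. Remove smallest leaf 1, emit neighbor 3.
Step 2: leaves = {2,4,6,9}. Remove smallest leaf 2, emit neighbor 3.
Step 3: leaves = {3,4,6,9}. Remove smallest leaf 3, emit neighbor 8.
Step 4: leaves = {4,6,9}. Remove smallest leaf 4, emit neighbor 7.
Step 5: leaves = {6,9}. Remove smallest leaf 6, emit neighbor 5.
Step 6: leaves = {5,9}. Remove smallest leaf 5, emit neighbor 8.
Step 7: leaves = {8,9}. Remove smallest leaf 8, emit neighbor 7.
Done: 2 vertices remain (7, 9). Sequence = [3 3 8 7 5 8 7]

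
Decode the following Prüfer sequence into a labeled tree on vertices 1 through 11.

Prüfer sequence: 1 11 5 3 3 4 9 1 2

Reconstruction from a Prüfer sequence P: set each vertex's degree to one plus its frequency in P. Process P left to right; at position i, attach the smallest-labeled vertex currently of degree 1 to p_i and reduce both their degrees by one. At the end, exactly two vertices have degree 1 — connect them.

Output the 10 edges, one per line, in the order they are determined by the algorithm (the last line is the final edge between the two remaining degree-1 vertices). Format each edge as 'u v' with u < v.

Initial degrees: {1:3, 2:2, 3:3, 4:2, 5:2, 6:1, 7:1, 8:1, 9:2, 10:1, 11:2}
Step 1: smallest deg-1 vertex = 6, p_1 = 1. Add edge {1,6}. Now deg[6]=0, deg[1]=2.
Step 2: smallest deg-1 vertex = 7, p_2 = 11. Add edge {7,11}. Now deg[7]=0, deg[11]=1.
Step 3: smallest deg-1 vertex = 8, p_3 = 5. Add edge {5,8}. Now deg[8]=0, deg[5]=1.
Step 4: smallest deg-1 vertex = 5, p_4 = 3. Add edge {3,5}. Now deg[5]=0, deg[3]=2.
Step 5: smallest deg-1 vertex = 10, p_5 = 3. Add edge {3,10}. Now deg[10]=0, deg[3]=1.
Step 6: smallest deg-1 vertex = 3, p_6 = 4. Add edge {3,4}. Now deg[3]=0, deg[4]=1.
Step 7: smallest deg-1 vertex = 4, p_7 = 9. Add edge {4,9}. Now deg[4]=0, deg[9]=1.
Step 8: smallest deg-1 vertex = 9, p_8 = 1. Add edge {1,9}. Now deg[9]=0, deg[1]=1.
Step 9: smallest deg-1 vertex = 1, p_9 = 2. Add edge {1,2}. Now deg[1]=0, deg[2]=1.
Final: two remaining deg-1 vertices are 2, 11. Add edge {2,11}.

Answer: 1 6
7 11
5 8
3 5
3 10
3 4
4 9
1 9
1 2
2 11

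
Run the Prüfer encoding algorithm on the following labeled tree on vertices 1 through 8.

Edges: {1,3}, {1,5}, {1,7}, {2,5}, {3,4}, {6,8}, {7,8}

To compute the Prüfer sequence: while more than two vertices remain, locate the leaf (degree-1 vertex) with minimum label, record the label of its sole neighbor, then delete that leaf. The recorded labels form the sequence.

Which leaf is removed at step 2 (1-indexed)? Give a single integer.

Step 1: current leaves = {2,4,6}. Remove leaf 2 (neighbor: 5).
Step 2: current leaves = {4,5,6}. Remove leaf 4 (neighbor: 3).

Answer: 4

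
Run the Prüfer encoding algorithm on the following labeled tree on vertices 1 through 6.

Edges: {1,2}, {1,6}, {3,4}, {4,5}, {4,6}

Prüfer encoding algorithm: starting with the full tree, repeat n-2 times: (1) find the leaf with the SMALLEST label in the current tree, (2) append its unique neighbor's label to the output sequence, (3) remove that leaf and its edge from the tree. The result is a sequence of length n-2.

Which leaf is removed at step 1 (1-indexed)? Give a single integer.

Step 1: current leaves = {2,3,5}. Remove leaf 2 (neighbor: 1).

Answer: 2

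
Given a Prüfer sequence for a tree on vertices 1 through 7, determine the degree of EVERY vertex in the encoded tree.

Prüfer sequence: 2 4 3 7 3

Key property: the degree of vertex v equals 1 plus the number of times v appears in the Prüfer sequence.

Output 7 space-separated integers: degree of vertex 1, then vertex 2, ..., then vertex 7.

Answer: 1 2 3 2 1 1 2

Derivation:
p_1 = 2: count[2] becomes 1
p_2 = 4: count[4] becomes 1
p_3 = 3: count[3] becomes 1
p_4 = 7: count[7] becomes 1
p_5 = 3: count[3] becomes 2
Degrees (1 + count): deg[1]=1+0=1, deg[2]=1+1=2, deg[3]=1+2=3, deg[4]=1+1=2, deg[5]=1+0=1, deg[6]=1+0=1, deg[7]=1+1=2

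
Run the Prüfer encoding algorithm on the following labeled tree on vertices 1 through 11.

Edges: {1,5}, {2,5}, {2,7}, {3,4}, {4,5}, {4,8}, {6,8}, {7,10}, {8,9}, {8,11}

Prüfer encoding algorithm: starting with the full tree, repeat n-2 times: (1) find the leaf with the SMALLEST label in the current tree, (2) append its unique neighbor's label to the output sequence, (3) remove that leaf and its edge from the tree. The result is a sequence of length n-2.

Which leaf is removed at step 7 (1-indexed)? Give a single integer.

Answer: 2

Derivation:
Step 1: current leaves = {1,3,6,9,10,11}. Remove leaf 1 (neighbor: 5).
Step 2: current leaves = {3,6,9,10,11}. Remove leaf 3 (neighbor: 4).
Step 3: current leaves = {6,9,10,11}. Remove leaf 6 (neighbor: 8).
Step 4: current leaves = {9,10,11}. Remove leaf 9 (neighbor: 8).
Step 5: current leaves = {10,11}. Remove leaf 10 (neighbor: 7).
Step 6: current leaves = {7,11}. Remove leaf 7 (neighbor: 2).
Step 7: current leaves = {2,11}. Remove leaf 2 (neighbor: 5).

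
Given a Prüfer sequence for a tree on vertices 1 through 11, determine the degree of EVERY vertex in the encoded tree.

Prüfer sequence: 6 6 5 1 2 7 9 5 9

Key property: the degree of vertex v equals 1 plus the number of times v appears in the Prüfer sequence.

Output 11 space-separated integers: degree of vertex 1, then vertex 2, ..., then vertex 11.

p_1 = 6: count[6] becomes 1
p_2 = 6: count[6] becomes 2
p_3 = 5: count[5] becomes 1
p_4 = 1: count[1] becomes 1
p_5 = 2: count[2] becomes 1
p_6 = 7: count[7] becomes 1
p_7 = 9: count[9] becomes 1
p_8 = 5: count[5] becomes 2
p_9 = 9: count[9] becomes 2
Degrees (1 + count): deg[1]=1+1=2, deg[2]=1+1=2, deg[3]=1+0=1, deg[4]=1+0=1, deg[5]=1+2=3, deg[6]=1+2=3, deg[7]=1+1=2, deg[8]=1+0=1, deg[9]=1+2=3, deg[10]=1+0=1, deg[11]=1+0=1

Answer: 2 2 1 1 3 3 2 1 3 1 1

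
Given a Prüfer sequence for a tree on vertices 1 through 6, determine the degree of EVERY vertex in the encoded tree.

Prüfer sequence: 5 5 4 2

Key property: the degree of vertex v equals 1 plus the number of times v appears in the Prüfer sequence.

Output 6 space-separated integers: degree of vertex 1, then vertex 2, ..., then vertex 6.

Answer: 1 2 1 2 3 1

Derivation:
p_1 = 5: count[5] becomes 1
p_2 = 5: count[5] becomes 2
p_3 = 4: count[4] becomes 1
p_4 = 2: count[2] becomes 1
Degrees (1 + count): deg[1]=1+0=1, deg[2]=1+1=2, deg[3]=1+0=1, deg[4]=1+1=2, deg[5]=1+2=3, deg[6]=1+0=1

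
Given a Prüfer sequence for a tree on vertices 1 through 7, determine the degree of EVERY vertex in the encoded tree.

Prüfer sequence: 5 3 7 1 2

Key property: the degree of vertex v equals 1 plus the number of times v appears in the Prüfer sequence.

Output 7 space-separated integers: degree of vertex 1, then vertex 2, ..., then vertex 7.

Answer: 2 2 2 1 2 1 2

Derivation:
p_1 = 5: count[5] becomes 1
p_2 = 3: count[3] becomes 1
p_3 = 7: count[7] becomes 1
p_4 = 1: count[1] becomes 1
p_5 = 2: count[2] becomes 1
Degrees (1 + count): deg[1]=1+1=2, deg[2]=1+1=2, deg[3]=1+1=2, deg[4]=1+0=1, deg[5]=1+1=2, deg[6]=1+0=1, deg[7]=1+1=2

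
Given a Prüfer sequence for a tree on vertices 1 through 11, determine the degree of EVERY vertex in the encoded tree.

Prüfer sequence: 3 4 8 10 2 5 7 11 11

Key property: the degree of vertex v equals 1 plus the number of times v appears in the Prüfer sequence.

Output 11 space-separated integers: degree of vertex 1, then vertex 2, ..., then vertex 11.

p_1 = 3: count[3] becomes 1
p_2 = 4: count[4] becomes 1
p_3 = 8: count[8] becomes 1
p_4 = 10: count[10] becomes 1
p_5 = 2: count[2] becomes 1
p_6 = 5: count[5] becomes 1
p_7 = 7: count[7] becomes 1
p_8 = 11: count[11] becomes 1
p_9 = 11: count[11] becomes 2
Degrees (1 + count): deg[1]=1+0=1, deg[2]=1+1=2, deg[3]=1+1=2, deg[4]=1+1=2, deg[5]=1+1=2, deg[6]=1+0=1, deg[7]=1+1=2, deg[8]=1+1=2, deg[9]=1+0=1, deg[10]=1+1=2, deg[11]=1+2=3

Answer: 1 2 2 2 2 1 2 2 1 2 3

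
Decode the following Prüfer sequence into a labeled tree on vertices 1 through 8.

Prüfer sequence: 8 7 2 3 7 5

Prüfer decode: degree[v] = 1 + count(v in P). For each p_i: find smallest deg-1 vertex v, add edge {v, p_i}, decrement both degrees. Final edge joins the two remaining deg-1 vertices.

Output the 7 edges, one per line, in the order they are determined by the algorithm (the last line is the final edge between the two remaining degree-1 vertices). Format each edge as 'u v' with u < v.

Initial degrees: {1:1, 2:2, 3:2, 4:1, 5:2, 6:1, 7:3, 8:2}
Step 1: smallest deg-1 vertex = 1, p_1 = 8. Add edge {1,8}. Now deg[1]=0, deg[8]=1.
Step 2: smallest deg-1 vertex = 4, p_2 = 7. Add edge {4,7}. Now deg[4]=0, deg[7]=2.
Step 3: smallest deg-1 vertex = 6, p_3 = 2. Add edge {2,6}. Now deg[6]=0, deg[2]=1.
Step 4: smallest deg-1 vertex = 2, p_4 = 3. Add edge {2,3}. Now deg[2]=0, deg[3]=1.
Step 5: smallest deg-1 vertex = 3, p_5 = 7. Add edge {3,7}. Now deg[3]=0, deg[7]=1.
Step 6: smallest deg-1 vertex = 7, p_6 = 5. Add edge {5,7}. Now deg[7]=0, deg[5]=1.
Final: two remaining deg-1 vertices are 5, 8. Add edge {5,8}.

Answer: 1 8
4 7
2 6
2 3
3 7
5 7
5 8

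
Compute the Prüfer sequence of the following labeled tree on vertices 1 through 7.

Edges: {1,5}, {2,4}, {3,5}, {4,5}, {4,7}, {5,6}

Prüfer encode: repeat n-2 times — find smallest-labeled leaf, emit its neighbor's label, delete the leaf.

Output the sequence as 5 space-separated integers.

Answer: 5 4 5 5 4

Derivation:
Step 1: leaves = {1,2,3,6,7}. Remove smallest leaf 1, emit neighbor 5.
Step 2: leaves = {2,3,6,7}. Remove smallest leaf 2, emit neighbor 4.
Step 3: leaves = {3,6,7}. Remove smallest leaf 3, emit neighbor 5.
Step 4: leaves = {6,7}. Remove smallest leaf 6, emit neighbor 5.
Step 5: leaves = {5,7}. Remove smallest leaf 5, emit neighbor 4.
Done: 2 vertices remain (4, 7). Sequence = [5 4 5 5 4]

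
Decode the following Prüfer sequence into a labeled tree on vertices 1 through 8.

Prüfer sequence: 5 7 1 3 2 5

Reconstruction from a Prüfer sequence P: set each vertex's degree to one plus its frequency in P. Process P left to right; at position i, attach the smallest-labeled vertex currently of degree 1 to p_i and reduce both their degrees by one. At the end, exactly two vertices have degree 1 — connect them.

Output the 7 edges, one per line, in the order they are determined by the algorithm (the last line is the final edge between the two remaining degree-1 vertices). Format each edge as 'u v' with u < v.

Initial degrees: {1:2, 2:2, 3:2, 4:1, 5:3, 6:1, 7:2, 8:1}
Step 1: smallest deg-1 vertex = 4, p_1 = 5. Add edge {4,5}. Now deg[4]=0, deg[5]=2.
Step 2: smallest deg-1 vertex = 6, p_2 = 7. Add edge {6,7}. Now deg[6]=0, deg[7]=1.
Step 3: smallest deg-1 vertex = 7, p_3 = 1. Add edge {1,7}. Now deg[7]=0, deg[1]=1.
Step 4: smallest deg-1 vertex = 1, p_4 = 3. Add edge {1,3}. Now deg[1]=0, deg[3]=1.
Step 5: smallest deg-1 vertex = 3, p_5 = 2. Add edge {2,3}. Now deg[3]=0, deg[2]=1.
Step 6: smallest deg-1 vertex = 2, p_6 = 5. Add edge {2,5}. Now deg[2]=0, deg[5]=1.
Final: two remaining deg-1 vertices are 5, 8. Add edge {5,8}.

Answer: 4 5
6 7
1 7
1 3
2 3
2 5
5 8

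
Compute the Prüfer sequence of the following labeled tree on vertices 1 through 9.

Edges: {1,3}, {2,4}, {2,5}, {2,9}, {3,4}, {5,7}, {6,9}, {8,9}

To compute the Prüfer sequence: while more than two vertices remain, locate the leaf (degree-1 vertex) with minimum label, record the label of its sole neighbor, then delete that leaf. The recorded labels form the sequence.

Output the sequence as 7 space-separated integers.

Answer: 3 4 2 9 5 2 9

Derivation:
Step 1: leaves = {1,6,7,8}. Remove smallest leaf 1, emit neighbor 3.
Step 2: leaves = {3,6,7,8}. Remove smallest leaf 3, emit neighbor 4.
Step 3: leaves = {4,6,7,8}. Remove smallest leaf 4, emit neighbor 2.
Step 4: leaves = {6,7,8}. Remove smallest leaf 6, emit neighbor 9.
Step 5: leaves = {7,8}. Remove smallest leaf 7, emit neighbor 5.
Step 6: leaves = {5,8}. Remove smallest leaf 5, emit neighbor 2.
Step 7: leaves = {2,8}. Remove smallest leaf 2, emit neighbor 9.
Done: 2 vertices remain (8, 9). Sequence = [3 4 2 9 5 2 9]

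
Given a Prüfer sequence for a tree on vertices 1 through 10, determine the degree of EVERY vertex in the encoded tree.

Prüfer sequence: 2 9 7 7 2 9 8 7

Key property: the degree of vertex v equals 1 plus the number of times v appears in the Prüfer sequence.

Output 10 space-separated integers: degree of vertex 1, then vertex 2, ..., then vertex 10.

p_1 = 2: count[2] becomes 1
p_2 = 9: count[9] becomes 1
p_3 = 7: count[7] becomes 1
p_4 = 7: count[7] becomes 2
p_5 = 2: count[2] becomes 2
p_6 = 9: count[9] becomes 2
p_7 = 8: count[8] becomes 1
p_8 = 7: count[7] becomes 3
Degrees (1 + count): deg[1]=1+0=1, deg[2]=1+2=3, deg[3]=1+0=1, deg[4]=1+0=1, deg[5]=1+0=1, deg[6]=1+0=1, deg[7]=1+3=4, deg[8]=1+1=2, deg[9]=1+2=3, deg[10]=1+0=1

Answer: 1 3 1 1 1 1 4 2 3 1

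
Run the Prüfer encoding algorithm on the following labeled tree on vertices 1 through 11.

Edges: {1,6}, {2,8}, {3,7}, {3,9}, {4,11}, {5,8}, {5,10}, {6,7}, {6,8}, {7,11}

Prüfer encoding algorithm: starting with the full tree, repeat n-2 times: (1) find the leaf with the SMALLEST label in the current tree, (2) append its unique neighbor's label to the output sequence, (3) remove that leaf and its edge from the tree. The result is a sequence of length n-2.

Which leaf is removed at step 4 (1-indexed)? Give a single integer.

Answer: 9

Derivation:
Step 1: current leaves = {1,2,4,9,10}. Remove leaf 1 (neighbor: 6).
Step 2: current leaves = {2,4,9,10}. Remove leaf 2 (neighbor: 8).
Step 3: current leaves = {4,9,10}. Remove leaf 4 (neighbor: 11).
Step 4: current leaves = {9,10,11}. Remove leaf 9 (neighbor: 3).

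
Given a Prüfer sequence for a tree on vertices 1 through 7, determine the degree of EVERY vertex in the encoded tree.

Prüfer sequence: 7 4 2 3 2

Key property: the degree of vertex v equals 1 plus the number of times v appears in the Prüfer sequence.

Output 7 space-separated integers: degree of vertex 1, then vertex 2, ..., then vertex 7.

p_1 = 7: count[7] becomes 1
p_2 = 4: count[4] becomes 1
p_3 = 2: count[2] becomes 1
p_4 = 3: count[3] becomes 1
p_5 = 2: count[2] becomes 2
Degrees (1 + count): deg[1]=1+0=1, deg[2]=1+2=3, deg[3]=1+1=2, deg[4]=1+1=2, deg[5]=1+0=1, deg[6]=1+0=1, deg[7]=1+1=2

Answer: 1 3 2 2 1 1 2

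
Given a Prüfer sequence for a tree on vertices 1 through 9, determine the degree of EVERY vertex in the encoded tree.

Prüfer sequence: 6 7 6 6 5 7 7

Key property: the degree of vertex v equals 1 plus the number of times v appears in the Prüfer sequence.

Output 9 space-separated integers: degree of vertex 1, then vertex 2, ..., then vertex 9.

Answer: 1 1 1 1 2 4 4 1 1

Derivation:
p_1 = 6: count[6] becomes 1
p_2 = 7: count[7] becomes 1
p_3 = 6: count[6] becomes 2
p_4 = 6: count[6] becomes 3
p_5 = 5: count[5] becomes 1
p_6 = 7: count[7] becomes 2
p_7 = 7: count[7] becomes 3
Degrees (1 + count): deg[1]=1+0=1, deg[2]=1+0=1, deg[3]=1+0=1, deg[4]=1+0=1, deg[5]=1+1=2, deg[6]=1+3=4, deg[7]=1+3=4, deg[8]=1+0=1, deg[9]=1+0=1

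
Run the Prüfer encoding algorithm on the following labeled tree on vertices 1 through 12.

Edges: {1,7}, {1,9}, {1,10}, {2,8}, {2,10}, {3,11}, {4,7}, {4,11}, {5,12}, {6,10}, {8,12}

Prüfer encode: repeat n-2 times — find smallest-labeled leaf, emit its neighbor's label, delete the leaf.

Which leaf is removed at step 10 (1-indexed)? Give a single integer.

Step 1: current leaves = {3,5,6,9}. Remove leaf 3 (neighbor: 11).
Step 2: current leaves = {5,6,9,11}. Remove leaf 5 (neighbor: 12).
Step 3: current leaves = {6,9,11,12}. Remove leaf 6 (neighbor: 10).
Step 4: current leaves = {9,11,12}. Remove leaf 9 (neighbor: 1).
Step 5: current leaves = {11,12}. Remove leaf 11 (neighbor: 4).
Step 6: current leaves = {4,12}. Remove leaf 4 (neighbor: 7).
Step 7: current leaves = {7,12}. Remove leaf 7 (neighbor: 1).
Step 8: current leaves = {1,12}. Remove leaf 1 (neighbor: 10).
Step 9: current leaves = {10,12}. Remove leaf 10 (neighbor: 2).
Step 10: current leaves = {2,12}. Remove leaf 2 (neighbor: 8).

Answer: 2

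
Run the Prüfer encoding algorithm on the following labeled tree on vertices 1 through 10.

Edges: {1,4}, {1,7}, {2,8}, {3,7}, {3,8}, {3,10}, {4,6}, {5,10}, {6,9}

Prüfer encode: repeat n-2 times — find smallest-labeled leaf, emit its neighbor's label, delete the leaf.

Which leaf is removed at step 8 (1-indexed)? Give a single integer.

Step 1: current leaves = {2,5,9}. Remove leaf 2 (neighbor: 8).
Step 2: current leaves = {5,8,9}. Remove leaf 5 (neighbor: 10).
Step 3: current leaves = {8,9,10}. Remove leaf 8 (neighbor: 3).
Step 4: current leaves = {9,10}. Remove leaf 9 (neighbor: 6).
Step 5: current leaves = {6,10}. Remove leaf 6 (neighbor: 4).
Step 6: current leaves = {4,10}. Remove leaf 4 (neighbor: 1).
Step 7: current leaves = {1,10}. Remove leaf 1 (neighbor: 7).
Step 8: current leaves = {7,10}. Remove leaf 7 (neighbor: 3).

Answer: 7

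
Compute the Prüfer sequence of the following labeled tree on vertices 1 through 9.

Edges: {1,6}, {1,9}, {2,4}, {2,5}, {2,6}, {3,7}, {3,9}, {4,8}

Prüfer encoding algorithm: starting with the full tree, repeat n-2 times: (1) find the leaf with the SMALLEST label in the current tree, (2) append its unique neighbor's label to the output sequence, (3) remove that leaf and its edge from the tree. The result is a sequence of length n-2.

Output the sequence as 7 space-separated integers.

Step 1: leaves = {5,7,8}. Remove smallest leaf 5, emit neighbor 2.
Step 2: leaves = {7,8}. Remove smallest leaf 7, emit neighbor 3.
Step 3: leaves = {3,8}. Remove smallest leaf 3, emit neighbor 9.
Step 4: leaves = {8,9}. Remove smallest leaf 8, emit neighbor 4.
Step 5: leaves = {4,9}. Remove smallest leaf 4, emit neighbor 2.
Step 6: leaves = {2,9}. Remove smallest leaf 2, emit neighbor 6.
Step 7: leaves = {6,9}. Remove smallest leaf 6, emit neighbor 1.
Done: 2 vertices remain (1, 9). Sequence = [2 3 9 4 2 6 1]

Answer: 2 3 9 4 2 6 1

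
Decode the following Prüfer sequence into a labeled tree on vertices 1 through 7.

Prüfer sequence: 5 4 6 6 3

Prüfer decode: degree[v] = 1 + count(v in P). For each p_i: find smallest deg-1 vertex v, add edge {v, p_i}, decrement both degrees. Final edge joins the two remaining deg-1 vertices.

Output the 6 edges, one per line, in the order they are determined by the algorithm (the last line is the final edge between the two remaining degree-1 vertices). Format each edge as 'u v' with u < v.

Answer: 1 5
2 4
4 6
5 6
3 6
3 7

Derivation:
Initial degrees: {1:1, 2:1, 3:2, 4:2, 5:2, 6:3, 7:1}
Step 1: smallest deg-1 vertex = 1, p_1 = 5. Add edge {1,5}. Now deg[1]=0, deg[5]=1.
Step 2: smallest deg-1 vertex = 2, p_2 = 4. Add edge {2,4}. Now deg[2]=0, deg[4]=1.
Step 3: smallest deg-1 vertex = 4, p_3 = 6. Add edge {4,6}. Now deg[4]=0, deg[6]=2.
Step 4: smallest deg-1 vertex = 5, p_4 = 6. Add edge {5,6}. Now deg[5]=0, deg[6]=1.
Step 5: smallest deg-1 vertex = 6, p_5 = 3. Add edge {3,6}. Now deg[6]=0, deg[3]=1.
Final: two remaining deg-1 vertices are 3, 7. Add edge {3,7}.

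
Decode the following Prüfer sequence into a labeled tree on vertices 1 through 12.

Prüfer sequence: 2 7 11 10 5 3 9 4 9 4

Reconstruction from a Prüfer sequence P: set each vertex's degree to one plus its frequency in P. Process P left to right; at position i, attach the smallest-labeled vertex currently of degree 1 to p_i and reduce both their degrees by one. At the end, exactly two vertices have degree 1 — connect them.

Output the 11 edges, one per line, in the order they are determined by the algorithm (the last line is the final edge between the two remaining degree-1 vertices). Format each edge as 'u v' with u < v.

Answer: 1 2
2 7
6 11
7 10
5 8
3 5
3 9
4 10
9 11
4 9
4 12

Derivation:
Initial degrees: {1:1, 2:2, 3:2, 4:3, 5:2, 6:1, 7:2, 8:1, 9:3, 10:2, 11:2, 12:1}
Step 1: smallest deg-1 vertex = 1, p_1 = 2. Add edge {1,2}. Now deg[1]=0, deg[2]=1.
Step 2: smallest deg-1 vertex = 2, p_2 = 7. Add edge {2,7}. Now deg[2]=0, deg[7]=1.
Step 3: smallest deg-1 vertex = 6, p_3 = 11. Add edge {6,11}. Now deg[6]=0, deg[11]=1.
Step 4: smallest deg-1 vertex = 7, p_4 = 10. Add edge {7,10}. Now deg[7]=0, deg[10]=1.
Step 5: smallest deg-1 vertex = 8, p_5 = 5. Add edge {5,8}. Now deg[8]=0, deg[5]=1.
Step 6: smallest deg-1 vertex = 5, p_6 = 3. Add edge {3,5}. Now deg[5]=0, deg[3]=1.
Step 7: smallest deg-1 vertex = 3, p_7 = 9. Add edge {3,9}. Now deg[3]=0, deg[9]=2.
Step 8: smallest deg-1 vertex = 10, p_8 = 4. Add edge {4,10}. Now deg[10]=0, deg[4]=2.
Step 9: smallest deg-1 vertex = 11, p_9 = 9. Add edge {9,11}. Now deg[11]=0, deg[9]=1.
Step 10: smallest deg-1 vertex = 9, p_10 = 4. Add edge {4,9}. Now deg[9]=0, deg[4]=1.
Final: two remaining deg-1 vertices are 4, 12. Add edge {4,12}.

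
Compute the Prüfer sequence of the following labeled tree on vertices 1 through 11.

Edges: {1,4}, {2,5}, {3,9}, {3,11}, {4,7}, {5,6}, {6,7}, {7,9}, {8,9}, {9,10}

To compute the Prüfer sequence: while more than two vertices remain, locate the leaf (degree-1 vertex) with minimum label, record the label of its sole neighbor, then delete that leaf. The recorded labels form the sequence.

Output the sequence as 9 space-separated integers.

Answer: 4 5 7 6 7 9 9 9 3

Derivation:
Step 1: leaves = {1,2,8,10,11}. Remove smallest leaf 1, emit neighbor 4.
Step 2: leaves = {2,4,8,10,11}. Remove smallest leaf 2, emit neighbor 5.
Step 3: leaves = {4,5,8,10,11}. Remove smallest leaf 4, emit neighbor 7.
Step 4: leaves = {5,8,10,11}. Remove smallest leaf 5, emit neighbor 6.
Step 5: leaves = {6,8,10,11}. Remove smallest leaf 6, emit neighbor 7.
Step 6: leaves = {7,8,10,11}. Remove smallest leaf 7, emit neighbor 9.
Step 7: leaves = {8,10,11}. Remove smallest leaf 8, emit neighbor 9.
Step 8: leaves = {10,11}. Remove smallest leaf 10, emit neighbor 9.
Step 9: leaves = {9,11}. Remove smallest leaf 9, emit neighbor 3.
Done: 2 vertices remain (3, 11). Sequence = [4 5 7 6 7 9 9 9 3]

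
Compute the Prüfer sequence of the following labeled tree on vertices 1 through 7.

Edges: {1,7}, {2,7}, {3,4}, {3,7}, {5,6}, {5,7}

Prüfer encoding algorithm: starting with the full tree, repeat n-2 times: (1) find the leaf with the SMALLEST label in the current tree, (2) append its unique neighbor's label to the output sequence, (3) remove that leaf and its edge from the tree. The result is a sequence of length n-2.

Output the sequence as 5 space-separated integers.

Step 1: leaves = {1,2,4,6}. Remove smallest leaf 1, emit neighbor 7.
Step 2: leaves = {2,4,6}. Remove smallest leaf 2, emit neighbor 7.
Step 3: leaves = {4,6}. Remove smallest leaf 4, emit neighbor 3.
Step 4: leaves = {3,6}. Remove smallest leaf 3, emit neighbor 7.
Step 5: leaves = {6,7}. Remove smallest leaf 6, emit neighbor 5.
Done: 2 vertices remain (5, 7). Sequence = [7 7 3 7 5]

Answer: 7 7 3 7 5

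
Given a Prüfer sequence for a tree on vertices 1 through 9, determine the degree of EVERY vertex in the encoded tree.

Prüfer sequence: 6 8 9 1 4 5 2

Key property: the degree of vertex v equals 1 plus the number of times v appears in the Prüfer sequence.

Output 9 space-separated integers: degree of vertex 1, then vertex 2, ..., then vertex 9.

Answer: 2 2 1 2 2 2 1 2 2

Derivation:
p_1 = 6: count[6] becomes 1
p_2 = 8: count[8] becomes 1
p_3 = 9: count[9] becomes 1
p_4 = 1: count[1] becomes 1
p_5 = 4: count[4] becomes 1
p_6 = 5: count[5] becomes 1
p_7 = 2: count[2] becomes 1
Degrees (1 + count): deg[1]=1+1=2, deg[2]=1+1=2, deg[3]=1+0=1, deg[4]=1+1=2, deg[5]=1+1=2, deg[6]=1+1=2, deg[7]=1+0=1, deg[8]=1+1=2, deg[9]=1+1=2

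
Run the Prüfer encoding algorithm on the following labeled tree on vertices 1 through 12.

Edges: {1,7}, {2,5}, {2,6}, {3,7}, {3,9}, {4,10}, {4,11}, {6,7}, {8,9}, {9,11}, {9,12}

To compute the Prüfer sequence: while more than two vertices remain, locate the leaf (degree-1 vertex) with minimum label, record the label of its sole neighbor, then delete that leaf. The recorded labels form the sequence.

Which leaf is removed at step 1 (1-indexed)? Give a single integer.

Answer: 1

Derivation:
Step 1: current leaves = {1,5,8,10,12}. Remove leaf 1 (neighbor: 7).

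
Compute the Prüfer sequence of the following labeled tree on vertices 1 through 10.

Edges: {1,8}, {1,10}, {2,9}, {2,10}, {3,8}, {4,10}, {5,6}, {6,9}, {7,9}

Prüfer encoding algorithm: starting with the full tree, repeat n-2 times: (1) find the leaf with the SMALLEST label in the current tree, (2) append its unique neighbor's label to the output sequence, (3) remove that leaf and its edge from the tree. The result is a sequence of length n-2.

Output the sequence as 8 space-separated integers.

Step 1: leaves = {3,4,5,7}. Remove smallest leaf 3, emit neighbor 8.
Step 2: leaves = {4,5,7,8}. Remove smallest leaf 4, emit neighbor 10.
Step 3: leaves = {5,7,8}. Remove smallest leaf 5, emit neighbor 6.
Step 4: leaves = {6,7,8}. Remove smallest leaf 6, emit neighbor 9.
Step 5: leaves = {7,8}. Remove smallest leaf 7, emit neighbor 9.
Step 6: leaves = {8,9}. Remove smallest leaf 8, emit neighbor 1.
Step 7: leaves = {1,9}. Remove smallest leaf 1, emit neighbor 10.
Step 8: leaves = {9,10}. Remove smallest leaf 9, emit neighbor 2.
Done: 2 vertices remain (2, 10). Sequence = [8 10 6 9 9 1 10 2]

Answer: 8 10 6 9 9 1 10 2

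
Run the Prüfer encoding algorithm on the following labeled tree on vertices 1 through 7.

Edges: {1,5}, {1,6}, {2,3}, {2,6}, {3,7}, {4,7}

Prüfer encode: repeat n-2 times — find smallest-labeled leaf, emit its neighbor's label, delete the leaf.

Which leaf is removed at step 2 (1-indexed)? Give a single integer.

Step 1: current leaves = {4,5}. Remove leaf 4 (neighbor: 7).
Step 2: current leaves = {5,7}. Remove leaf 5 (neighbor: 1).

Answer: 5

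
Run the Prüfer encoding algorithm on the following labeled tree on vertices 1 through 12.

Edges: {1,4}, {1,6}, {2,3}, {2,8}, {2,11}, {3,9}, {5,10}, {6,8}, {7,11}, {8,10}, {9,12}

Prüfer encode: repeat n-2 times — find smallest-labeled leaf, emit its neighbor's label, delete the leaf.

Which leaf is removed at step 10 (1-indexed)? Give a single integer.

Step 1: current leaves = {4,5,7,12}. Remove leaf 4 (neighbor: 1).
Step 2: current leaves = {1,5,7,12}. Remove leaf 1 (neighbor: 6).
Step 3: current leaves = {5,6,7,12}. Remove leaf 5 (neighbor: 10).
Step 4: current leaves = {6,7,10,12}. Remove leaf 6 (neighbor: 8).
Step 5: current leaves = {7,10,12}. Remove leaf 7 (neighbor: 11).
Step 6: current leaves = {10,11,12}. Remove leaf 10 (neighbor: 8).
Step 7: current leaves = {8,11,12}. Remove leaf 8 (neighbor: 2).
Step 8: current leaves = {11,12}. Remove leaf 11 (neighbor: 2).
Step 9: current leaves = {2,12}. Remove leaf 2 (neighbor: 3).
Step 10: current leaves = {3,12}. Remove leaf 3 (neighbor: 9).

Answer: 3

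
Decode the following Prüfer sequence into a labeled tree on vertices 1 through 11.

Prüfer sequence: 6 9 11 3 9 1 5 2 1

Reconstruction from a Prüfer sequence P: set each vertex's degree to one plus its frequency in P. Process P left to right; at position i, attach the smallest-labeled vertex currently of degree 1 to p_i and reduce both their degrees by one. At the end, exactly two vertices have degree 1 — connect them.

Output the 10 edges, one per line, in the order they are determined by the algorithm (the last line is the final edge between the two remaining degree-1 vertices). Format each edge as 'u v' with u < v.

Answer: 4 6
6 9
7 11
3 8
3 9
1 9
5 10
2 5
1 2
1 11

Derivation:
Initial degrees: {1:3, 2:2, 3:2, 4:1, 5:2, 6:2, 7:1, 8:1, 9:3, 10:1, 11:2}
Step 1: smallest deg-1 vertex = 4, p_1 = 6. Add edge {4,6}. Now deg[4]=0, deg[6]=1.
Step 2: smallest deg-1 vertex = 6, p_2 = 9. Add edge {6,9}. Now deg[6]=0, deg[9]=2.
Step 3: smallest deg-1 vertex = 7, p_3 = 11. Add edge {7,11}. Now deg[7]=0, deg[11]=1.
Step 4: smallest deg-1 vertex = 8, p_4 = 3. Add edge {3,8}. Now deg[8]=0, deg[3]=1.
Step 5: smallest deg-1 vertex = 3, p_5 = 9. Add edge {3,9}. Now deg[3]=0, deg[9]=1.
Step 6: smallest deg-1 vertex = 9, p_6 = 1. Add edge {1,9}. Now deg[9]=0, deg[1]=2.
Step 7: smallest deg-1 vertex = 10, p_7 = 5. Add edge {5,10}. Now deg[10]=0, deg[5]=1.
Step 8: smallest deg-1 vertex = 5, p_8 = 2. Add edge {2,5}. Now deg[5]=0, deg[2]=1.
Step 9: smallest deg-1 vertex = 2, p_9 = 1. Add edge {1,2}. Now deg[2]=0, deg[1]=1.
Final: two remaining deg-1 vertices are 1, 11. Add edge {1,11}.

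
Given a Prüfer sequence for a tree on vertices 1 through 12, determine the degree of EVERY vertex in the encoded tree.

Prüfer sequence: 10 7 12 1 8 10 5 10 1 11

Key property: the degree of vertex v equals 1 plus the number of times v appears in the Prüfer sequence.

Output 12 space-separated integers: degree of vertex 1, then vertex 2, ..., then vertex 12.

Answer: 3 1 1 1 2 1 2 2 1 4 2 2

Derivation:
p_1 = 10: count[10] becomes 1
p_2 = 7: count[7] becomes 1
p_3 = 12: count[12] becomes 1
p_4 = 1: count[1] becomes 1
p_5 = 8: count[8] becomes 1
p_6 = 10: count[10] becomes 2
p_7 = 5: count[5] becomes 1
p_8 = 10: count[10] becomes 3
p_9 = 1: count[1] becomes 2
p_10 = 11: count[11] becomes 1
Degrees (1 + count): deg[1]=1+2=3, deg[2]=1+0=1, deg[3]=1+0=1, deg[4]=1+0=1, deg[5]=1+1=2, deg[6]=1+0=1, deg[7]=1+1=2, deg[8]=1+1=2, deg[9]=1+0=1, deg[10]=1+3=4, deg[11]=1+1=2, deg[12]=1+1=2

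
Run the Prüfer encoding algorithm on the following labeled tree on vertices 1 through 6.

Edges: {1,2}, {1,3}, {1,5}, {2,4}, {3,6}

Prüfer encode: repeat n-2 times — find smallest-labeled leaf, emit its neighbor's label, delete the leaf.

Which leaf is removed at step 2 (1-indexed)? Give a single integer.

Answer: 2

Derivation:
Step 1: current leaves = {4,5,6}. Remove leaf 4 (neighbor: 2).
Step 2: current leaves = {2,5,6}. Remove leaf 2 (neighbor: 1).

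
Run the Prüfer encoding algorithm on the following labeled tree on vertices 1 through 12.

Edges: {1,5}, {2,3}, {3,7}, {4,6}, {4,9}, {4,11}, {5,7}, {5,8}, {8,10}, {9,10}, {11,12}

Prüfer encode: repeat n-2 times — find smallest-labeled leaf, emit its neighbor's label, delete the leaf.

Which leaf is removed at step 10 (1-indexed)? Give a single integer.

Step 1: current leaves = {1,2,6,12}. Remove leaf 1 (neighbor: 5).
Step 2: current leaves = {2,6,12}. Remove leaf 2 (neighbor: 3).
Step 3: current leaves = {3,6,12}. Remove leaf 3 (neighbor: 7).
Step 4: current leaves = {6,7,12}. Remove leaf 6 (neighbor: 4).
Step 5: current leaves = {7,12}. Remove leaf 7 (neighbor: 5).
Step 6: current leaves = {5,12}. Remove leaf 5 (neighbor: 8).
Step 7: current leaves = {8,12}. Remove leaf 8 (neighbor: 10).
Step 8: current leaves = {10,12}. Remove leaf 10 (neighbor: 9).
Step 9: current leaves = {9,12}. Remove leaf 9 (neighbor: 4).
Step 10: current leaves = {4,12}. Remove leaf 4 (neighbor: 11).

Answer: 4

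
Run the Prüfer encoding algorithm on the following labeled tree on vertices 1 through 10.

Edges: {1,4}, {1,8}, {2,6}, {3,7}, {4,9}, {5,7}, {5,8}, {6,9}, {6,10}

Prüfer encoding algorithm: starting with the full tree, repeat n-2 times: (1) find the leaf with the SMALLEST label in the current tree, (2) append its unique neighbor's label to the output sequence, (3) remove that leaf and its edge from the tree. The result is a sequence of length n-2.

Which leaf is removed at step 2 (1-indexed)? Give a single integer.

Step 1: current leaves = {2,3,10}. Remove leaf 2 (neighbor: 6).
Step 2: current leaves = {3,10}. Remove leaf 3 (neighbor: 7).

Answer: 3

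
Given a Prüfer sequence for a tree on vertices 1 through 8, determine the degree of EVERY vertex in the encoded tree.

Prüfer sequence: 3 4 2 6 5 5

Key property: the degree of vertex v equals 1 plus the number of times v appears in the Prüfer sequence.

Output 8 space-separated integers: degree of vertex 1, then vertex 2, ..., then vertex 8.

p_1 = 3: count[3] becomes 1
p_2 = 4: count[4] becomes 1
p_3 = 2: count[2] becomes 1
p_4 = 6: count[6] becomes 1
p_5 = 5: count[5] becomes 1
p_6 = 5: count[5] becomes 2
Degrees (1 + count): deg[1]=1+0=1, deg[2]=1+1=2, deg[3]=1+1=2, deg[4]=1+1=2, deg[5]=1+2=3, deg[6]=1+1=2, deg[7]=1+0=1, deg[8]=1+0=1

Answer: 1 2 2 2 3 2 1 1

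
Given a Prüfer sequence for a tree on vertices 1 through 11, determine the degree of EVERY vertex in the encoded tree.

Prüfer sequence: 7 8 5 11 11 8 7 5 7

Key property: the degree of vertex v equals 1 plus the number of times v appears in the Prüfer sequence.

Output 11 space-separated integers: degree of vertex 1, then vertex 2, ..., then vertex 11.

Answer: 1 1 1 1 3 1 4 3 1 1 3

Derivation:
p_1 = 7: count[7] becomes 1
p_2 = 8: count[8] becomes 1
p_3 = 5: count[5] becomes 1
p_4 = 11: count[11] becomes 1
p_5 = 11: count[11] becomes 2
p_6 = 8: count[8] becomes 2
p_7 = 7: count[7] becomes 2
p_8 = 5: count[5] becomes 2
p_9 = 7: count[7] becomes 3
Degrees (1 + count): deg[1]=1+0=1, deg[2]=1+0=1, deg[3]=1+0=1, deg[4]=1+0=1, deg[5]=1+2=3, deg[6]=1+0=1, deg[7]=1+3=4, deg[8]=1+2=3, deg[9]=1+0=1, deg[10]=1+0=1, deg[11]=1+2=3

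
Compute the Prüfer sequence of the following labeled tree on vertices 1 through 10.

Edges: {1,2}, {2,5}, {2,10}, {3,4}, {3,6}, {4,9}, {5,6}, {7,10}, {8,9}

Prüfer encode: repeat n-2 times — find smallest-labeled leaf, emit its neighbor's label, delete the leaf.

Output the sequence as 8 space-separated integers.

Answer: 2 10 9 4 3 6 5 2

Derivation:
Step 1: leaves = {1,7,8}. Remove smallest leaf 1, emit neighbor 2.
Step 2: leaves = {7,8}. Remove smallest leaf 7, emit neighbor 10.
Step 3: leaves = {8,10}. Remove smallest leaf 8, emit neighbor 9.
Step 4: leaves = {9,10}. Remove smallest leaf 9, emit neighbor 4.
Step 5: leaves = {4,10}. Remove smallest leaf 4, emit neighbor 3.
Step 6: leaves = {3,10}. Remove smallest leaf 3, emit neighbor 6.
Step 7: leaves = {6,10}. Remove smallest leaf 6, emit neighbor 5.
Step 8: leaves = {5,10}. Remove smallest leaf 5, emit neighbor 2.
Done: 2 vertices remain (2, 10). Sequence = [2 10 9 4 3 6 5 2]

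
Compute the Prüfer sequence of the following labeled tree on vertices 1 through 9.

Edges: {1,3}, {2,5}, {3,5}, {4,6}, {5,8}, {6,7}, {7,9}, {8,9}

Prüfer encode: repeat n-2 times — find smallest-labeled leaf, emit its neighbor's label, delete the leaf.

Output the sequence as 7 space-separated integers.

Answer: 3 5 5 6 8 7 9

Derivation:
Step 1: leaves = {1,2,4}. Remove smallest leaf 1, emit neighbor 3.
Step 2: leaves = {2,3,4}. Remove smallest leaf 2, emit neighbor 5.
Step 3: leaves = {3,4}. Remove smallest leaf 3, emit neighbor 5.
Step 4: leaves = {4,5}. Remove smallest leaf 4, emit neighbor 6.
Step 5: leaves = {5,6}. Remove smallest leaf 5, emit neighbor 8.
Step 6: leaves = {6,8}. Remove smallest leaf 6, emit neighbor 7.
Step 7: leaves = {7,8}. Remove smallest leaf 7, emit neighbor 9.
Done: 2 vertices remain (8, 9). Sequence = [3 5 5 6 8 7 9]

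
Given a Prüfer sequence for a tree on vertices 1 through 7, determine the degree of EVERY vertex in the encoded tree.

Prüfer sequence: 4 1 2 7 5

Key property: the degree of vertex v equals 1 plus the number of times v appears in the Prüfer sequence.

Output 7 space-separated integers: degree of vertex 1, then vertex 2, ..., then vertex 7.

Answer: 2 2 1 2 2 1 2

Derivation:
p_1 = 4: count[4] becomes 1
p_2 = 1: count[1] becomes 1
p_3 = 2: count[2] becomes 1
p_4 = 7: count[7] becomes 1
p_5 = 5: count[5] becomes 1
Degrees (1 + count): deg[1]=1+1=2, deg[2]=1+1=2, deg[3]=1+0=1, deg[4]=1+1=2, deg[5]=1+1=2, deg[6]=1+0=1, deg[7]=1+1=2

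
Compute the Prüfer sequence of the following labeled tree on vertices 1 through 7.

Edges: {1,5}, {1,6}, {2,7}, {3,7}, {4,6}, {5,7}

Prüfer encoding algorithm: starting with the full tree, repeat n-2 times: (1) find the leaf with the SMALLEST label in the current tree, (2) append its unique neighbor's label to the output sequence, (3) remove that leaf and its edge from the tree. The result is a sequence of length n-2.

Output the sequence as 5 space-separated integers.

Step 1: leaves = {2,3,4}. Remove smallest leaf 2, emit neighbor 7.
Step 2: leaves = {3,4}. Remove smallest leaf 3, emit neighbor 7.
Step 3: leaves = {4,7}. Remove smallest leaf 4, emit neighbor 6.
Step 4: leaves = {6,7}. Remove smallest leaf 6, emit neighbor 1.
Step 5: leaves = {1,7}. Remove smallest leaf 1, emit neighbor 5.
Done: 2 vertices remain (5, 7). Sequence = [7 7 6 1 5]

Answer: 7 7 6 1 5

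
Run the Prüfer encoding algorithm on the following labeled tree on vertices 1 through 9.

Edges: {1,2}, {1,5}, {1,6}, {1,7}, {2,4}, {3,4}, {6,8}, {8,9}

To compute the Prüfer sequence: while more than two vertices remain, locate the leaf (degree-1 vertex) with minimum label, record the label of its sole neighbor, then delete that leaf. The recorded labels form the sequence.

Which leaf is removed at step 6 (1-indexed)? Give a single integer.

Answer: 1

Derivation:
Step 1: current leaves = {3,5,7,9}. Remove leaf 3 (neighbor: 4).
Step 2: current leaves = {4,5,7,9}. Remove leaf 4 (neighbor: 2).
Step 3: current leaves = {2,5,7,9}. Remove leaf 2 (neighbor: 1).
Step 4: current leaves = {5,7,9}. Remove leaf 5 (neighbor: 1).
Step 5: current leaves = {7,9}. Remove leaf 7 (neighbor: 1).
Step 6: current leaves = {1,9}. Remove leaf 1 (neighbor: 6).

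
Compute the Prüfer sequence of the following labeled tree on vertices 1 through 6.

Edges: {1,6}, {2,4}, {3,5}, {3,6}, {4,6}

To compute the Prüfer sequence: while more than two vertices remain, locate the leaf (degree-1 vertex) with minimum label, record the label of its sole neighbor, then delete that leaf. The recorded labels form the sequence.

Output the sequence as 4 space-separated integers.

Answer: 6 4 6 3

Derivation:
Step 1: leaves = {1,2,5}. Remove smallest leaf 1, emit neighbor 6.
Step 2: leaves = {2,5}. Remove smallest leaf 2, emit neighbor 4.
Step 3: leaves = {4,5}. Remove smallest leaf 4, emit neighbor 6.
Step 4: leaves = {5,6}. Remove smallest leaf 5, emit neighbor 3.
Done: 2 vertices remain (3, 6). Sequence = [6 4 6 3]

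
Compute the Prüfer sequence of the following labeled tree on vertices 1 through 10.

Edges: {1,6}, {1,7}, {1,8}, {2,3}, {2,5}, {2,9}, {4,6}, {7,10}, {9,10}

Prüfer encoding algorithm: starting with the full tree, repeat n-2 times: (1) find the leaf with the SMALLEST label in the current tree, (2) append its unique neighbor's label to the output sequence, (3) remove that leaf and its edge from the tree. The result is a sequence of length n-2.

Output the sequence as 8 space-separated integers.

Answer: 2 6 2 9 1 1 7 10

Derivation:
Step 1: leaves = {3,4,5,8}. Remove smallest leaf 3, emit neighbor 2.
Step 2: leaves = {4,5,8}. Remove smallest leaf 4, emit neighbor 6.
Step 3: leaves = {5,6,8}. Remove smallest leaf 5, emit neighbor 2.
Step 4: leaves = {2,6,8}. Remove smallest leaf 2, emit neighbor 9.
Step 5: leaves = {6,8,9}. Remove smallest leaf 6, emit neighbor 1.
Step 6: leaves = {8,9}. Remove smallest leaf 8, emit neighbor 1.
Step 7: leaves = {1,9}. Remove smallest leaf 1, emit neighbor 7.
Step 8: leaves = {7,9}. Remove smallest leaf 7, emit neighbor 10.
Done: 2 vertices remain (9, 10). Sequence = [2 6 2 9 1 1 7 10]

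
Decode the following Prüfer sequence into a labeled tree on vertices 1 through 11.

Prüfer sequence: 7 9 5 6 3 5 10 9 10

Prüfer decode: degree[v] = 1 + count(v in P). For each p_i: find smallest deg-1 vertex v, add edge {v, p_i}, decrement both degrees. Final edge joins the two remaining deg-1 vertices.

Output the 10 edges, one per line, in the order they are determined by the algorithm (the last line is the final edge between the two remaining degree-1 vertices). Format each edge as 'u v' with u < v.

Answer: 1 7
2 9
4 5
6 7
3 6
3 5
5 10
8 9
9 10
10 11

Derivation:
Initial degrees: {1:1, 2:1, 3:2, 4:1, 5:3, 6:2, 7:2, 8:1, 9:3, 10:3, 11:1}
Step 1: smallest deg-1 vertex = 1, p_1 = 7. Add edge {1,7}. Now deg[1]=0, deg[7]=1.
Step 2: smallest deg-1 vertex = 2, p_2 = 9. Add edge {2,9}. Now deg[2]=0, deg[9]=2.
Step 3: smallest deg-1 vertex = 4, p_3 = 5. Add edge {4,5}. Now deg[4]=0, deg[5]=2.
Step 4: smallest deg-1 vertex = 7, p_4 = 6. Add edge {6,7}. Now deg[7]=0, deg[6]=1.
Step 5: smallest deg-1 vertex = 6, p_5 = 3. Add edge {3,6}. Now deg[6]=0, deg[3]=1.
Step 6: smallest deg-1 vertex = 3, p_6 = 5. Add edge {3,5}. Now deg[3]=0, deg[5]=1.
Step 7: smallest deg-1 vertex = 5, p_7 = 10. Add edge {5,10}. Now deg[5]=0, deg[10]=2.
Step 8: smallest deg-1 vertex = 8, p_8 = 9. Add edge {8,9}. Now deg[8]=0, deg[9]=1.
Step 9: smallest deg-1 vertex = 9, p_9 = 10. Add edge {9,10}. Now deg[9]=0, deg[10]=1.
Final: two remaining deg-1 vertices are 10, 11. Add edge {10,11}.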